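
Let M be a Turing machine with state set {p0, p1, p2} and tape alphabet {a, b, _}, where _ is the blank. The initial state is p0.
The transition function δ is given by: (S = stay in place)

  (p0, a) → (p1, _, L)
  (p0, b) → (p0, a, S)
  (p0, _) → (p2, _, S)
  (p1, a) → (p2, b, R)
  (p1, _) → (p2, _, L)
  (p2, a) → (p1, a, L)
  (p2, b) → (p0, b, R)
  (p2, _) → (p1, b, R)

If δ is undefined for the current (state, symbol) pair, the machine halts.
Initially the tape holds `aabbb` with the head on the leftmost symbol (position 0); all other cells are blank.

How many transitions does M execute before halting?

state=p0 head=0 tape=__[a]abbb   (p0,a)→(p1,_,L)
state=p1 head=-1 tape=_[_]_abbb   (p1,_)→(p2,_,L)
state=p2 head=-2 tape=[_]__abbb   (p2,_)→(p1,b,R)
state=p1 head=-1 tape=b[_]_abbb   (p1,_)→(p2,_,L)
state=p2 head=-2 tape=[b]__abbb   (p2,b)→(p0,b,R)
state=p0 head=-1 tape=b[_]_abbb   (p0,_)→(p2,_,S)
state=p2 head=-1 tape=b[_]_abbb   (p2,_)→(p1,b,R)
state=p1 head=0 tape=bb[_]abbb   (p1,_)→(p2,_,L)
state=p2 head=-1 tape=b[b]_abbb   (p2,b)→(p0,b,R)
state=p0 head=0 tape=bb[_]abbb   (p0,_)→(p2,_,S)
state=p2 head=0 tape=bb[_]abbb   (p2,_)→(p1,b,R)
state=p1 head=1 tape=bbb[a]bbb   (p1,a)→(p2,b,R)
state=p2 head=2 tape=bbbb[b]bb   (p2,b)→(p0,b,R)
state=p0 head=3 tape=bbbbb[b]b   (p0,b)→(p0,a,S)
state=p0 head=3 tape=bbbbb[a]b   (p0,a)→(p1,_,L)
state=p1 head=2 tape=bbbb[b]_b
M halts after 15 transitions.

15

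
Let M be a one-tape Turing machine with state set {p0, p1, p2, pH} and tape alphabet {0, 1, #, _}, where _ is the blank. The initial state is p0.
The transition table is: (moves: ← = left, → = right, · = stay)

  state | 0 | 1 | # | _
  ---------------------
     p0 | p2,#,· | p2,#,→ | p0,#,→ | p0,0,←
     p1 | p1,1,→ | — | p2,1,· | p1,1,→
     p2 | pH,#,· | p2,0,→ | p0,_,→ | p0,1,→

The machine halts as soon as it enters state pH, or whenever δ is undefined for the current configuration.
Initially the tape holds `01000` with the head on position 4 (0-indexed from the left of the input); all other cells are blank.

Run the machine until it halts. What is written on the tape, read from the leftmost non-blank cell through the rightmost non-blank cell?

state=p0 head=4 tape=0100[0]___   (p0,0)→(p2,#,·)
state=p2 head=4 tape=0100[#]___   (p2,#)→(p0,_,→)
state=p0 head=5 tape=0100_[_]__   (p0,_)→(p0,0,←)
state=p0 head=4 tape=0100[_]0__   (p0,_)→(p0,0,←)
state=p0 head=3 tape=010[0]00__   (p0,0)→(p2,#,·)
state=p2 head=3 tape=010[#]00__   (p2,#)→(p0,_,→)
state=p0 head=4 tape=010_[0]0__   (p0,0)→(p2,#,·)
state=p2 head=4 tape=010_[#]0__   (p2,#)→(p0,_,→)
state=p0 head=5 tape=010__[0]__   (p0,0)→(p2,#,·)
state=p2 head=5 tape=010__[#]__   (p2,#)→(p0,_,→)
state=p0 head=6 tape=010___[_]_   (p0,_)→(p0,0,←)
state=p0 head=5 tape=010__[_]0_   (p0,_)→(p0,0,←)
state=p0 head=4 tape=010_[_]00_   (p0,_)→(p0,0,←)
state=p0 head=3 tape=010[_]000_   (p0,_)→(p0,0,←)
state=p0 head=2 tape=01[0]0000_   (p0,0)→(p2,#,·)
state=p2 head=2 tape=01[#]0000_   (p2,#)→(p0,_,→)
state=p0 head=3 tape=01_[0]000_   (p0,0)→(p2,#,·)
state=p2 head=3 tape=01_[#]000_   (p2,#)→(p0,_,→)
state=p0 head=4 tape=01__[0]00_   (p0,0)→(p2,#,·)
state=p2 head=4 tape=01__[#]00_   (p2,#)→(p0,_,→)
state=p0 head=5 tape=01___[0]0_   (p0,0)→(p2,#,·)
state=p2 head=5 tape=01___[#]0_   (p2,#)→(p0,_,→)
state=p0 head=6 tape=01____[0]_   (p0,0)→(p2,#,·)
state=p2 head=6 tape=01____[#]_   (p2,#)→(p0,_,→)
state=p0 head=7 tape=01_____[_]   (p0,_)→(p0,0,←)
state=p0 head=6 tape=01____[_]0   (p0,_)→(p0,0,←)
state=p0 head=5 tape=01___[_]00   (p0,_)→(p0,0,←)
state=p0 head=4 tape=01__[_]000   (p0,_)→(p0,0,←)
state=p0 head=3 tape=01_[_]0000   (p0,_)→(p0,0,←)
state=p0 head=2 tape=01[_]00000   (p0,_)→(p0,0,←)
state=p0 head=1 tape=0[1]000000   (p0,1)→(p2,#,→)
state=p2 head=2 tape=0#[0]00000   (p2,0)→(pH,#,·)
state=pH head=2 tape=0#[#]00000
The non-blank tape span at halt is 0##00000.

0##00000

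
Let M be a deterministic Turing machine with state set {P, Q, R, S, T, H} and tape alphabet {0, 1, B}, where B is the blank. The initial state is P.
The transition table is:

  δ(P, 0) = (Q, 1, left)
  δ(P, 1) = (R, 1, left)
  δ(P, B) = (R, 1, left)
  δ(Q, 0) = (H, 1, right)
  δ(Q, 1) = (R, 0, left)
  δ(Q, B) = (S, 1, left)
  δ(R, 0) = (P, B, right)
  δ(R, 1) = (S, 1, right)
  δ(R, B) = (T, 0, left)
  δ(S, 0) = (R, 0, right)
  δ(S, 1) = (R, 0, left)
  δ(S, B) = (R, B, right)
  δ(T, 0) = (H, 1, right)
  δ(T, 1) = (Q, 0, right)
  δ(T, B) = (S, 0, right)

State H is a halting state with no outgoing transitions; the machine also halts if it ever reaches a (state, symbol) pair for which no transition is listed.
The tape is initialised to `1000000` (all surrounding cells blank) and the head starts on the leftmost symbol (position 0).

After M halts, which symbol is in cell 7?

1

P | BB[1]000000B   read 1 → write 1, move left, go to R
R | B[B]1000000B   read B → write 0, move left, go to T
T | [B]01000000B   read B → write 0, move right, go to S
S | 0[0]1000000B   read 0 → write 0, move right, go to R
R | 00[1]000000B   read 1 → write 1, move right, go to S
S | 001[0]00000B   read 0 → write 0, move right, go to R
R | 0010[0]0000B   read 0 → write B, move right, go to P
P | 0010B[0]000B   read 0 → write 1, move left, go to Q
Q | 0010[B]1000B   read B → write 1, move left, go to S
S | 001[0]11000B   read 0 → write 0, move right, go to R
R | 0010[1]1000B   read 1 → write 1, move right, go to S
S | 00101[1]000B   read 1 → write 0, move left, go to R
R | 0010[1]0000B   read 1 → write 1, move right, go to S
S | 00101[0]000B   read 0 → write 0, move right, go to R
R | 001010[0]00B   read 0 → write B, move right, go to P
P | 001010B[0]0B   read 0 → write 1, move left, go to Q
Q | 001010[B]10B   read B → write 1, move left, go to S
S | 00101[0]110B   read 0 → write 0, move right, go to R
R | 001010[1]10B   read 1 → write 1, move right, go to S
S | 0010101[1]0B   read 1 → write 0, move left, go to R
R | 001010[1]00B   read 1 → write 1, move right, go to S
S | 0010101[0]0B   read 0 → write 0, move right, go to R
R | 00101010[0]B   read 0 → write B, move right, go to P
P | 00101010B[B]   read B → write 1, move left, go to R
R | 00101010[B]1   read B → write 0, move left, go to T
T | 0010101[0]01   read 0 → write 1, move right, go to H
H | 00101011[0]1
Cell 7 holds 1 when M halts.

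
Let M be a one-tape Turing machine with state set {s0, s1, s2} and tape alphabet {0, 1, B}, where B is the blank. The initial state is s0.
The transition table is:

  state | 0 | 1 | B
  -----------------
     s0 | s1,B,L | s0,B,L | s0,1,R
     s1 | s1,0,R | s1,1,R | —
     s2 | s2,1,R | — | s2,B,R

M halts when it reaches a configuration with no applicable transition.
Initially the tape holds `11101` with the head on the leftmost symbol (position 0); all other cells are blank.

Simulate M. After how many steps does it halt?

23

state=s0 head=0 tape=BBB[1]1101   (s0,1)→(s0,B,L)
state=s0 head=-1 tape=BB[B]B1101   (s0,B)→(s0,1,R)
state=s0 head=0 tape=BB1[B]1101   (s0,B)→(s0,1,R)
state=s0 head=1 tape=BB11[1]101   (s0,1)→(s0,B,L)
state=s0 head=0 tape=BB1[1]B101   (s0,1)→(s0,B,L)
state=s0 head=-1 tape=BB[1]BB101   (s0,1)→(s0,B,L)
state=s0 head=-2 tape=B[B]BBB101   (s0,B)→(s0,1,R)
state=s0 head=-1 tape=B1[B]BB101   (s0,B)→(s0,1,R)
state=s0 head=0 tape=B11[B]B101   (s0,B)→(s0,1,R)
state=s0 head=1 tape=B111[B]101   (s0,B)→(s0,1,R)
state=s0 head=2 tape=B1111[1]01   (s0,1)→(s0,B,L)
state=s0 head=1 tape=B111[1]B01   (s0,1)→(s0,B,L)
state=s0 head=0 tape=B11[1]BB01   (s0,1)→(s0,B,L)
state=s0 head=-1 tape=B1[1]BBB01   (s0,1)→(s0,B,L)
state=s0 head=-2 tape=B[1]BBBB01   (s0,1)→(s0,B,L)
state=s0 head=-3 tape=[B]BBBBB01   (s0,B)→(s0,1,R)
state=s0 head=-2 tape=1[B]BBBB01   (s0,B)→(s0,1,R)
state=s0 head=-1 tape=11[B]BBB01   (s0,B)→(s0,1,R)
state=s0 head=0 tape=111[B]BB01   (s0,B)→(s0,1,R)
state=s0 head=1 tape=1111[B]B01   (s0,B)→(s0,1,R)
state=s0 head=2 tape=11111[B]01   (s0,B)→(s0,1,R)
state=s0 head=3 tape=111111[0]1   (s0,0)→(s1,B,L)
state=s1 head=2 tape=11111[1]B1   (s1,1)→(s1,1,R)
state=s1 head=3 tape=111111[B]1
M halts after 23 transitions.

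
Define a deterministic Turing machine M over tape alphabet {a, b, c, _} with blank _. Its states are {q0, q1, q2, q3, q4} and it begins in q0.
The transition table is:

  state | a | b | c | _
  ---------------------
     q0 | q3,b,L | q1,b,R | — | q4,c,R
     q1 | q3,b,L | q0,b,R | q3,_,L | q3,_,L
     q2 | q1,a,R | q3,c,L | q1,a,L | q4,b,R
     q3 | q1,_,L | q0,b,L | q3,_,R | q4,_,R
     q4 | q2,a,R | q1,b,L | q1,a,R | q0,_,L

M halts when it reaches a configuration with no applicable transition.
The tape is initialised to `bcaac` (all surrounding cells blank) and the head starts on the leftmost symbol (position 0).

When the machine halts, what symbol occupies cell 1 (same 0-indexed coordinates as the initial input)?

_

state=q0 head=0 tape=__[b]caac   (q0,b)→(q1,b,R)
state=q1 head=1 tape=__b[c]aac   (q1,c)→(q3,_,L)
state=q3 head=0 tape=__[b]_aac   (q3,b)→(q0,b,L)
state=q0 head=-1 tape=_[_]b_aac   (q0,_)→(q4,c,R)
state=q4 head=0 tape=_c[b]_aac   (q4,b)→(q1,b,L)
state=q1 head=-1 tape=_[c]b_aac   (q1,c)→(q3,_,L)
state=q3 head=-2 tape=[_]_b_aac   (q3,_)→(q4,_,R)
state=q4 head=-1 tape=_[_]b_aac   (q4,_)→(q0,_,L)
state=q0 head=-2 tape=[_]_b_aac   (q0,_)→(q4,c,R)
state=q4 head=-1 tape=c[_]b_aac   (q4,_)→(q0,_,L)
state=q0 head=-2 tape=[c]_b_aac
Cell 1 holds _ when M halts.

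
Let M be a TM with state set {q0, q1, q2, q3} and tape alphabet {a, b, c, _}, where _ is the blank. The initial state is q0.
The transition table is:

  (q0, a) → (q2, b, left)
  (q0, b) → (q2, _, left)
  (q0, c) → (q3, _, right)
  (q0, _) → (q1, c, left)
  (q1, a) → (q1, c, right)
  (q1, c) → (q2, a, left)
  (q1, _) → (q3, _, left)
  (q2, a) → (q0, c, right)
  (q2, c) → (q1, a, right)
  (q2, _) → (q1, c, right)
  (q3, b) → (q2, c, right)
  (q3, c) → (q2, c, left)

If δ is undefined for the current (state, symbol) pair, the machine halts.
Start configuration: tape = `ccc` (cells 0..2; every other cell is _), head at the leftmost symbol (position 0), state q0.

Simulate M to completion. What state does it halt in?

q3

state=q0 head=0 tape=[c]cc_   (q0,c)→(q3,_,right)
state=q3 head=1 tape=_[c]c_   (q3,c)→(q2,c,left)
state=q2 head=0 tape=[_]cc_   (q2,_)→(q1,c,right)
state=q1 head=1 tape=c[c]c_   (q1,c)→(q2,a,left)
state=q2 head=0 tape=[c]ac_   (q2,c)→(q1,a,right)
state=q1 head=1 tape=a[a]c_   (q1,a)→(q1,c,right)
state=q1 head=2 tape=ac[c]_   (q1,c)→(q2,a,left)
state=q2 head=1 tape=a[c]a_   (q2,c)→(q1,a,right)
state=q1 head=2 tape=aa[a]_   (q1,a)→(q1,c,right)
state=q1 head=3 tape=aac[_]   (q1,_)→(q3,_,left)
state=q3 head=2 tape=aa[c]_   (q3,c)→(q2,c,left)
state=q2 head=1 tape=a[a]c_   (q2,a)→(q0,c,right)
state=q0 head=2 tape=ac[c]_   (q0,c)→(q3,_,right)
state=q3 head=3 tape=ac_[_]
No transition is defined for (q3, _); M halts in state q3.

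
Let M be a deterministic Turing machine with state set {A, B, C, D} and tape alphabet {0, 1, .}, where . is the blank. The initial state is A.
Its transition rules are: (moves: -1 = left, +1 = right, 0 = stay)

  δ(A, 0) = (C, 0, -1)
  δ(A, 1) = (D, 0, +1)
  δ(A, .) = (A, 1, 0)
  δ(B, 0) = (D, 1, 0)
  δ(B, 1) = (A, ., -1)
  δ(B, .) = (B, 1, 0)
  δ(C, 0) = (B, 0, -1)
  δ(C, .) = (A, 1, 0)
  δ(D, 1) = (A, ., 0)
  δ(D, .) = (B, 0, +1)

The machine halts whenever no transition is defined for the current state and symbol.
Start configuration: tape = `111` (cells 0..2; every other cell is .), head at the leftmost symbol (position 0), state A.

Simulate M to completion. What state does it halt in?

A | [1]11..   read 1 → write 0, move +1, go to D
D | 0[1]1..   read 1 → write ., move 0, go to A
A | 0[.]1..   read . → write 1, move 0, go to A
A | 0[1]1..   read 1 → write 0, move +1, go to D
D | 00[1]..   read 1 → write ., move 0, go to A
A | 00[.]..   read . → write 1, move 0, go to A
A | 00[1]..   read 1 → write 0, move +1, go to D
D | 000[.].   read . → write 0, move +1, go to B
B | 0000[.]   read . → write 1, move 0, go to B
B | 0000[1]   read 1 → write ., move -1, go to A
A | 000[0].   read 0 → write 0, move -1, go to C
C | 00[0]0.   read 0 → write 0, move -1, go to B
B | 0[0]00.   read 0 → write 1, move 0, go to D
D | 0[1]00.   read 1 → write ., move 0, go to A
A | 0[.]00.   read . → write 1, move 0, go to A
A | 0[1]00.   read 1 → write 0, move +1, go to D
D | 00[0]0.
No transition is defined for (D, 0); M halts in state D.

D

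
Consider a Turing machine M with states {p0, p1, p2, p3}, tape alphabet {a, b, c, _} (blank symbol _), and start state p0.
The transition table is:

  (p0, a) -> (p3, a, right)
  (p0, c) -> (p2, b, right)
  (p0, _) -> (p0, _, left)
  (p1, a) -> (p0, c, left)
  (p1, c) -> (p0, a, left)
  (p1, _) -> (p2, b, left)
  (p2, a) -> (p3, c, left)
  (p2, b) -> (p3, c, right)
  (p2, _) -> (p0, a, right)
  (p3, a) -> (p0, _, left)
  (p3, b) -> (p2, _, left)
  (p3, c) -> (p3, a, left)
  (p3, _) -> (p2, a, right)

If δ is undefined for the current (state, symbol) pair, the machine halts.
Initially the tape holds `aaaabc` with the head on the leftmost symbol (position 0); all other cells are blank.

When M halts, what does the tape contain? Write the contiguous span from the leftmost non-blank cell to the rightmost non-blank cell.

state=p0 head=0 tape=[a]aaabc   (p0,a)→(p3,a,right)
state=p3 head=1 tape=a[a]aabc   (p3,a)→(p0,_,left)
state=p0 head=0 tape=[a]_aabc   (p0,a)→(p3,a,right)
state=p3 head=1 tape=a[_]aabc   (p3,_)→(p2,a,right)
state=p2 head=2 tape=aa[a]abc   (p2,a)→(p3,c,left)
state=p3 head=1 tape=a[a]cabc   (p3,a)→(p0,_,left)
state=p0 head=0 tape=[a]_cabc   (p0,a)→(p3,a,right)
state=p3 head=1 tape=a[_]cabc   (p3,_)→(p2,a,right)
state=p2 head=2 tape=aa[c]abc
The non-blank tape span at halt is aacabc.

aacabc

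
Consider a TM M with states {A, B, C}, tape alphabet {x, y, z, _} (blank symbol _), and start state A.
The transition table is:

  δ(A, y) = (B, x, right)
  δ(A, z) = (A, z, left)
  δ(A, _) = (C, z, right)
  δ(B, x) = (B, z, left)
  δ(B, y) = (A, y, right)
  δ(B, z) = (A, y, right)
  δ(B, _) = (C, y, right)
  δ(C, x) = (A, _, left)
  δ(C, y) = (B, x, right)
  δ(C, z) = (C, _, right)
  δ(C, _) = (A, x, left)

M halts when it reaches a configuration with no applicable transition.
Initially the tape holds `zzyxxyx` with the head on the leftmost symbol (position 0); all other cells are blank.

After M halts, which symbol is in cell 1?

x

A | _[z]zyxxyx   read z → write z, move left, go to A
A | [_]zzyxxyx   read _ → write z, move right, go to C
C | z[z]zyxxyx   read z → write _, move right, go to C
C | z_[z]yxxyx   read z → write _, move right, go to C
C | z__[y]xxyx   read y → write x, move right, go to B
B | z__x[x]xyx   read x → write z, move left, go to B
B | z__[x]zxyx   read x → write z, move left, go to B
B | z_[_]zzxyx   read _ → write y, move right, go to C
C | z_y[z]zxyx   read z → write _, move right, go to C
C | z_y_[z]xyx   read z → write _, move right, go to C
C | z_y__[x]yx   read x → write _, move left, go to A
A | z_y_[_]_yx   read _ → write z, move right, go to C
C | z_y_z[_]yx   read _ → write x, move left, go to A
A | z_y_[z]xyx   read z → write z, move left, go to A
A | z_y[_]zxyx   read _ → write z, move right, go to C
C | z_yz[z]xyx   read z → write _, move right, go to C
C | z_yz_[x]yx   read x → write _, move left, go to A
A | z_yz[_]_yx   read _ → write z, move right, go to C
C | z_yzz[_]yx   read _ → write x, move left, go to A
A | z_yz[z]xyx   read z → write z, move left, go to A
A | z_y[z]zxyx   read z → write z, move left, go to A
A | z_[y]zzxyx   read y → write x, move right, go to B
B | z_x[z]zxyx   read z → write y, move right, go to A
A | z_xy[z]xyx   read z → write z, move left, go to A
A | z_x[y]zxyx   read y → write x, move right, go to B
B | z_xx[z]xyx   read z → write y, move right, go to A
A | z_xxy[x]yx
Cell 1 holds x when M halts.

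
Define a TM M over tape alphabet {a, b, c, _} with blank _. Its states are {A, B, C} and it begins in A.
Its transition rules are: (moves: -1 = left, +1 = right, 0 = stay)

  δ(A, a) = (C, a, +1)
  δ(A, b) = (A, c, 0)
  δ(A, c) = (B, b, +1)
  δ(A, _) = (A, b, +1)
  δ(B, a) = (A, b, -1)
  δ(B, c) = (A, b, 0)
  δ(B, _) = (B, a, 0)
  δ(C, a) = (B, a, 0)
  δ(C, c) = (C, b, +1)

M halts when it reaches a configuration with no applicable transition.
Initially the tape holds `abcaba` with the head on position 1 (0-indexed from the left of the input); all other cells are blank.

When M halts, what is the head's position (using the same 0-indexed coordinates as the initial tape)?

state=A head=1 tape=a[b]caba   (A,b)→(A,c,0)
state=A head=1 tape=a[c]caba   (A,c)→(B,b,+1)
state=B head=2 tape=ab[c]aba   (B,c)→(A,b,0)
state=A head=2 tape=ab[b]aba   (A,b)→(A,c,0)
state=A head=2 tape=ab[c]aba   (A,c)→(B,b,+1)
state=B head=3 tape=abb[a]ba   (B,a)→(A,b,-1)
state=A head=2 tape=ab[b]bba   (A,b)→(A,c,0)
state=A head=2 tape=ab[c]bba   (A,c)→(B,b,+1)
state=B head=3 tape=abb[b]ba
At halt the head is at cell 3.

3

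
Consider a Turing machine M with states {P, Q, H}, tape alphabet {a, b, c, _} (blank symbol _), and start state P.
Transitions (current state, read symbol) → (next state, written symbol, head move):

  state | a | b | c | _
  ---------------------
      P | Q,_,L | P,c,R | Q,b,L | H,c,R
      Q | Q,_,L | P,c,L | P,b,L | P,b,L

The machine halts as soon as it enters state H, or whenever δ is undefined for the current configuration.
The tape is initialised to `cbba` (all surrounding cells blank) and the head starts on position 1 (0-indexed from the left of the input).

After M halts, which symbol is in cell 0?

b

P | _c[b]ba   read b → write c, move R, go to P
P | _cc[b]a   read b → write c, move R, go to P
P | _ccc[a]   read a → write _, move L, go to Q
Q | _cc[c]_   read c → write b, move L, go to P
P | _c[c]b_   read c → write b, move L, go to Q
Q | _[c]bb_   read c → write b, move L, go to P
P | [_]bbb_   read _ → write c, move R, go to H
H | c[b]bb_
Cell 0 holds b when M halts.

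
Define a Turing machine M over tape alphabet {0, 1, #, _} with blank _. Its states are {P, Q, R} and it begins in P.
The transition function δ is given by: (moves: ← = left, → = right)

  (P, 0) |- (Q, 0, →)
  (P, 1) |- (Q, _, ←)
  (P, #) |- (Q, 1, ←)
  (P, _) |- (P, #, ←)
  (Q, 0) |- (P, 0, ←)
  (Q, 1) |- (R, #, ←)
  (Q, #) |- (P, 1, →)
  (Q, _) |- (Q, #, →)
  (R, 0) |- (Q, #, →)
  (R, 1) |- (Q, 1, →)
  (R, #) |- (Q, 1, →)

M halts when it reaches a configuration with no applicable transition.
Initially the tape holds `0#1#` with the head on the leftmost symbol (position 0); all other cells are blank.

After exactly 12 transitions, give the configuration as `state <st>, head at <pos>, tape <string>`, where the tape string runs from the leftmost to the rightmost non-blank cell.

state=P head=0 tape=_[0]#1#   (P,0)→(Q,0,→)
state=Q head=1 tape=_0[#]1#   (Q,#)→(P,1,→)
state=P head=2 tape=_01[1]#   (P,1)→(Q,_,←)
state=Q head=1 tape=_0[1]_#   (Q,1)→(R,#,←)
state=R head=0 tape=_[0]#_#   (R,0)→(Q,#,→)
state=Q head=1 tape=_#[#]_#   (Q,#)→(P,1,→)
state=P head=2 tape=_#1[_]#   (P,_)→(P,#,←)
state=P head=1 tape=_#[1]##   (P,1)→(Q,_,←)
state=Q head=0 tape=_[#]_##   (Q,#)→(P,1,→)
state=P head=1 tape=_1[_]##   (P,_)→(P,#,←)
state=P head=0 tape=_[1]###   (P,1)→(Q,_,←)
state=Q head=-1 tape=[_]_###   (Q,_)→(Q,#,→)
state=Q head=0 tape=#[_]###
After 12 steps: state Q, head at 0, tape #_###.

state Q, head at 0, tape #_###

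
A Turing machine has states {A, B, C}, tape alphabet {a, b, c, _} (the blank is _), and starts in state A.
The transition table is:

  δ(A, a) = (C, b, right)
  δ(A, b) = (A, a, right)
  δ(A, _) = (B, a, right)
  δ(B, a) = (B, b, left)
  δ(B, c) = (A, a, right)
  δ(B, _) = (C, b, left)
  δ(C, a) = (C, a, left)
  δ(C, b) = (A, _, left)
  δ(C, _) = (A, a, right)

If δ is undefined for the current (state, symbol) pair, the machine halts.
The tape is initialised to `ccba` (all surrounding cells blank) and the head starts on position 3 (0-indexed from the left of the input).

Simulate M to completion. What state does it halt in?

A | ccb[a]____   read a → write b, move right, go to C
C | ccbb[_]___   read _ → write a, move right, go to A
A | ccbba[_]__   read _ → write a, move right, go to B
B | ccbbaa[_]_   read _ → write b, move left, go to C
C | ccbba[a]b_   read a → write a, move left, go to C
C | ccbb[a]ab_   read a → write a, move left, go to C
C | ccb[b]aab_   read b → write _, move left, go to A
A | cc[b]_aab_   read b → write a, move right, go to A
A | cca[_]aab_   read _ → write a, move right, go to B
B | ccaa[a]ab_   read a → write b, move left, go to B
B | cca[a]bab_   read a → write b, move left, go to B
B | cc[a]bbab_   read a → write b, move left, go to B
B | c[c]bbbab_   read c → write a, move right, go to A
A | ca[b]bbab_   read b → write a, move right, go to A
A | caa[b]bab_   read b → write a, move right, go to A
A | caaa[b]ab_   read b → write a, move right, go to A
A | caaaa[a]b_   read a → write b, move right, go to C
C | caaaab[b]_   read b → write _, move left, go to A
A | caaaa[b]__   read b → write a, move right, go to A
A | caaaaa[_]_   read _ → write a, move right, go to B
B | caaaaaa[_]   read _ → write b, move left, go to C
C | caaaaa[a]b   read a → write a, move left, go to C
C | caaaa[a]ab   read a → write a, move left, go to C
C | caaa[a]aab   read a → write a, move left, go to C
C | caa[a]aaab   read a → write a, move left, go to C
C | ca[a]aaaab   read a → write a, move left, go to C
C | c[a]aaaaab   read a → write a, move left, go to C
C | [c]aaaaaab
No transition is defined for (C, c); M halts in state C.

C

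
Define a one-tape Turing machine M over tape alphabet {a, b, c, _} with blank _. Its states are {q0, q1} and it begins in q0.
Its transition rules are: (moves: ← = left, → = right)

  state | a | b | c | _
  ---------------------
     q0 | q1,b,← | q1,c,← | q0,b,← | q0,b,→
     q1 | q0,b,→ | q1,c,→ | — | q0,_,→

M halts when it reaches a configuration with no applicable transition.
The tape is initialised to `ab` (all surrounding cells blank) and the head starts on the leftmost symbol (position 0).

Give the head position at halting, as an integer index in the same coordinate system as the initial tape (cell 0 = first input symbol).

0

state=q0 head=0 tape=_[a]b   (q0,a)→(q1,b,←)
state=q1 head=-1 tape=[_]bb   (q1,_)→(q0,_,→)
state=q0 head=0 tape=_[b]b   (q0,b)→(q1,c,←)
state=q1 head=-1 tape=[_]cb   (q1,_)→(q0,_,→)
state=q0 head=0 tape=_[c]b   (q0,c)→(q0,b,←)
state=q0 head=-1 tape=[_]bb   (q0,_)→(q0,b,→)
state=q0 head=0 tape=b[b]b   (q0,b)→(q1,c,←)
state=q1 head=-1 tape=[b]cb   (q1,b)→(q1,c,→)
state=q1 head=0 tape=c[c]b
At halt the head is at cell 0.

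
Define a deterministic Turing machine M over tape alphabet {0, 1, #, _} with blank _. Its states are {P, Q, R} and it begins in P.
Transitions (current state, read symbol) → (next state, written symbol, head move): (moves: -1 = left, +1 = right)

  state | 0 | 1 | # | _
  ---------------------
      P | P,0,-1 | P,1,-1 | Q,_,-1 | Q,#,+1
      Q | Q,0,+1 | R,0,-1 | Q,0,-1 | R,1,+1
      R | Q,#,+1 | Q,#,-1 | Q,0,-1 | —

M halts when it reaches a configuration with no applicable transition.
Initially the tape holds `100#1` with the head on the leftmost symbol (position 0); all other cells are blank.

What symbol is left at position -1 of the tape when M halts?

P | __[1]00#1__   read 1 → write 1, move -1, go to P
P | _[_]100#1__   read _ → write #, move +1, go to Q
Q | _#[1]00#1__   read 1 → write 0, move -1, go to R
R | _[#]000#1__   read # → write 0, move -1, go to Q
Q | [_]0000#1__   read _ → write 1, move +1, go to R
R | 1[0]000#1__   read 0 → write #, move +1, go to Q
Q | 1#[0]00#1__   read 0 → write 0, move +1, go to Q
Q | 1#0[0]0#1__   read 0 → write 0, move +1, go to Q
Q | 1#00[0]#1__   read 0 → write 0, move +1, go to Q
Q | 1#000[#]1__   read # → write 0, move -1, go to Q
Q | 1#00[0]01__   read 0 → write 0, move +1, go to Q
Q | 1#000[0]1__   read 0 → write 0, move +1, go to Q
Q | 1#0000[1]__   read 1 → write 0, move -1, go to R
R | 1#000[0]0__   read 0 → write #, move +1, go to Q
Q | 1#000#[0]__   read 0 → write 0, move +1, go to Q
Q | 1#000#0[_]_   read _ → write 1, move +1, go to R
R | 1#000#01[_]
Cell -1 holds # when M halts.

#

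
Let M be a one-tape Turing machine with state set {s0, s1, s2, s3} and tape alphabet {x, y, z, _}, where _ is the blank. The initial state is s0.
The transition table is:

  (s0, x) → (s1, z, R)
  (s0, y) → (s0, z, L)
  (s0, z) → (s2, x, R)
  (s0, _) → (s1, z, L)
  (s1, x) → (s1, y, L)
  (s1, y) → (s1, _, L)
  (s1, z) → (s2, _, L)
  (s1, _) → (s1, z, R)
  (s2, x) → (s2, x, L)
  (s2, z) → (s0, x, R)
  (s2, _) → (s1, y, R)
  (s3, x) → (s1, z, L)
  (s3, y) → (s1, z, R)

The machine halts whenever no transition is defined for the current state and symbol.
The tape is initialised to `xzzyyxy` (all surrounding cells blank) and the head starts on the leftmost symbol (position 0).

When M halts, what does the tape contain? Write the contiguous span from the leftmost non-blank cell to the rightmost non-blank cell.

y_yzzyyxy

state=s0 head=0 tape=__[x]zzyyxy   (s0,x)→(s1,z,R)
state=s1 head=1 tape=__z[z]zyyxy   (s1,z)→(s2,_,L)
state=s2 head=0 tape=__[z]_zyyxy   (s2,z)→(s0,x,R)
state=s0 head=1 tape=__x[_]zyyxy   (s0,_)→(s1,z,L)
state=s1 head=0 tape=__[x]zzyyxy   (s1,x)→(s1,y,L)
state=s1 head=-1 tape=_[_]yzzyyxy   (s1,_)→(s1,z,R)
state=s1 head=0 tape=_z[y]zzyyxy   (s1,y)→(s1,_,L)
state=s1 head=-1 tape=_[z]_zzyyxy   (s1,z)→(s2,_,L)
state=s2 head=-2 tape=[_]__zzyyxy   (s2,_)→(s1,y,R)
state=s1 head=-1 tape=y[_]_zzyyxy   (s1,_)→(s1,z,R)
state=s1 head=0 tape=yz[_]zzyyxy   (s1,_)→(s1,z,R)
state=s1 head=1 tape=yzz[z]zyyxy   (s1,z)→(s2,_,L)
state=s2 head=0 tape=yz[z]_zyyxy   (s2,z)→(s0,x,R)
state=s0 head=1 tape=yzx[_]zyyxy   (s0,_)→(s1,z,L)
state=s1 head=0 tape=yz[x]zzyyxy   (s1,x)→(s1,y,L)
state=s1 head=-1 tape=y[z]yzzyyxy   (s1,z)→(s2,_,L)
state=s2 head=-2 tape=[y]_yzzyyxy
The non-blank tape span at halt is y_yzzyyxy.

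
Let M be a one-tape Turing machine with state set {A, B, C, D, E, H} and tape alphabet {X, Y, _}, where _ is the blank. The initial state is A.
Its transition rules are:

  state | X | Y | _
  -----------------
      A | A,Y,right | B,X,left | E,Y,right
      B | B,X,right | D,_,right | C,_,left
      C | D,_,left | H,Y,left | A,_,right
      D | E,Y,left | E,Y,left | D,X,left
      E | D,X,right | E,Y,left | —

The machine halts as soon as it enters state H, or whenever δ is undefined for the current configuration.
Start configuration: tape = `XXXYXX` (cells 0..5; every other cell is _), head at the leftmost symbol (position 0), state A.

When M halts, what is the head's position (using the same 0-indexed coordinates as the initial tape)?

A | [X]XXYXX   read X → write Y, move right, go to A
A | Y[X]XYXX   read X → write Y, move right, go to A
A | YY[X]YXX   read X → write Y, move right, go to A
A | YYY[Y]XX   read Y → write X, move left, go to B
B | YY[Y]XXX   read Y → write _, move right, go to D
D | YY_[X]XX   read X → write Y, move left, go to E
E | YY[_]YXX
At halt the head is at cell 2.

2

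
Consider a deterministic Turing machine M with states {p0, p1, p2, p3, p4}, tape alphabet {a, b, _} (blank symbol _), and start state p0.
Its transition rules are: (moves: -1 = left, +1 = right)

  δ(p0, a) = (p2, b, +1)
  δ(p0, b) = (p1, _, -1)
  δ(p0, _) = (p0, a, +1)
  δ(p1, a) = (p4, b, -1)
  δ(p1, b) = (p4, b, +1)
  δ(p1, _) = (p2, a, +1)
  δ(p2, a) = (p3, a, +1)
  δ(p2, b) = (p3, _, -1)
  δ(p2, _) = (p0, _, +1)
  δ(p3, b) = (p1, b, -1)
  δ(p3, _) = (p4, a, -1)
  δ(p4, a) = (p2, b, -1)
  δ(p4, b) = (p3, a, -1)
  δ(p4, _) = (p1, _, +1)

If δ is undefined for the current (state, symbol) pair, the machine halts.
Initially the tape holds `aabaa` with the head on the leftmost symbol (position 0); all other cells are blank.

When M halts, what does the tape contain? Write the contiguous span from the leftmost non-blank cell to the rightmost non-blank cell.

state=p0 head=0 tape=___[a]abaa   (p0,a)→(p2,b,+1)
state=p2 head=1 tape=___b[a]baa   (p2,a)→(p3,a,+1)
state=p3 head=2 tape=___ba[b]aa   (p3,b)→(p1,b,-1)
state=p1 head=1 tape=___b[a]baa   (p1,a)→(p4,b,-1)
state=p4 head=0 tape=___[b]bbaa   (p4,b)→(p3,a,-1)
state=p3 head=-1 tape=__[_]abbaa   (p3,_)→(p4,a,-1)
state=p4 head=-2 tape=_[_]aabbaa   (p4,_)→(p1,_,+1)
state=p1 head=-1 tape=__[a]abbaa   (p1,a)→(p4,b,-1)
state=p4 head=-2 tape=_[_]babbaa   (p4,_)→(p1,_,+1)
state=p1 head=-1 tape=__[b]abbaa   (p1,b)→(p4,b,+1)
state=p4 head=0 tape=__b[a]bbaa   (p4,a)→(p2,b,-1)
state=p2 head=-1 tape=__[b]bbbaa   (p2,b)→(p3,_,-1)
state=p3 head=-2 tape=_[_]_bbbaa   (p3,_)→(p4,a,-1)
state=p4 head=-3 tape=[_]a_bbbaa   (p4,_)→(p1,_,+1)
state=p1 head=-2 tape=_[a]_bbbaa   (p1,a)→(p4,b,-1)
state=p4 head=-3 tape=[_]b_bbbaa   (p4,_)→(p1,_,+1)
state=p1 head=-2 tape=_[b]_bbbaa   (p1,b)→(p4,b,+1)
state=p4 head=-1 tape=_b[_]bbbaa   (p4,_)→(p1,_,+1)
state=p1 head=0 tape=_b_[b]bbaa   (p1,b)→(p4,b,+1)
state=p4 head=1 tape=_b_b[b]baa   (p4,b)→(p3,a,-1)
state=p3 head=0 tape=_b_[b]abaa   (p3,b)→(p1,b,-1)
state=p1 head=-1 tape=_b[_]babaa   (p1,_)→(p2,a,+1)
state=p2 head=0 tape=_ba[b]abaa   (p2,b)→(p3,_,-1)
state=p3 head=-1 tape=_b[a]_abaa
The non-blank tape span at halt is ba_abaa.

ba_abaa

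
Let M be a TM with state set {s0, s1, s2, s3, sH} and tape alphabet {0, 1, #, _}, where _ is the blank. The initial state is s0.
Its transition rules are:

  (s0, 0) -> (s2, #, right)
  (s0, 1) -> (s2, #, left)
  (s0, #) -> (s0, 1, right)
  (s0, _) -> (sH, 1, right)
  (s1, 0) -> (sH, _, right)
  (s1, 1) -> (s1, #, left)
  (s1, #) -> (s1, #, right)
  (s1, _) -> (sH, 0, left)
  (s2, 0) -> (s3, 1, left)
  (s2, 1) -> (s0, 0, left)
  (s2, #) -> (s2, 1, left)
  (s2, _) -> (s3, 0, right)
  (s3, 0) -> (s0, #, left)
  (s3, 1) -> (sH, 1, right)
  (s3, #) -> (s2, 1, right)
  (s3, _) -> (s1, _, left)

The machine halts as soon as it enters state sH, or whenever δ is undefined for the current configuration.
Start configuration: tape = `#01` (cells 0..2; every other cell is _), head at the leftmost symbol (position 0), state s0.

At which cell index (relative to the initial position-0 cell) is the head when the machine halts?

4

state=s0 head=0 tape=[#]01__   (s0,#)→(s0,1,right)
state=s0 head=1 tape=1[0]1__   (s0,0)→(s2,#,right)
state=s2 head=2 tape=1#[1]__   (s2,1)→(s0,0,left)
state=s0 head=1 tape=1[#]0__   (s0,#)→(s0,1,right)
state=s0 head=2 tape=11[0]__   (s0,0)→(s2,#,right)
state=s2 head=3 tape=11#[_]_   (s2,_)→(s3,0,right)
state=s3 head=4 tape=11#0[_]   (s3,_)→(s1,_,left)
state=s1 head=3 tape=11#[0]_   (s1,0)→(sH,_,right)
state=sH head=4 tape=11#_[_]
At halt the head is at cell 4.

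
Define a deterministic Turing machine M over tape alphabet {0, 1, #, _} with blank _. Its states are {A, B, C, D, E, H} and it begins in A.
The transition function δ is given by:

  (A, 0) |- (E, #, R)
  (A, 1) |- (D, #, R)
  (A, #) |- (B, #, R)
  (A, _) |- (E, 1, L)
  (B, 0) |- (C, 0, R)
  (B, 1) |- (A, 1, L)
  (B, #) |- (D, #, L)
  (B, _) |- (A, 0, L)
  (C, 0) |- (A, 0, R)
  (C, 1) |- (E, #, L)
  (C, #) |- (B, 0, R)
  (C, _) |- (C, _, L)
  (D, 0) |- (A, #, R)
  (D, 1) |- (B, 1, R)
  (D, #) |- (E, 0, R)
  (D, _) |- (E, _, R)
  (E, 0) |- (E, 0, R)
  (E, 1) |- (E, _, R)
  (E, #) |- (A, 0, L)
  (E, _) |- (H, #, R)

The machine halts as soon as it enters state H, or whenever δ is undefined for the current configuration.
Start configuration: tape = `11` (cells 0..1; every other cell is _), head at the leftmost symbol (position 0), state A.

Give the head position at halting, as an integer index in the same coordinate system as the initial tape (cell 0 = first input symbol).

A | [1]1____   read 1 → write #, move R, go to D
D | #[1]____   read 1 → write 1, move R, go to B
B | #1[_]___   read _ → write 0, move L, go to A
A | #[1]0___   read 1 → write #, move R, go to D
D | ##[0]___   read 0 → write #, move R, go to A
A | ###[_]__   read _ → write 1, move L, go to E
E | ##[#]1__   read # → write 0, move L, go to A
A | #[#]01__   read # → write #, move R, go to B
B | ##[0]1__   read 0 → write 0, move R, go to C
C | ##0[1]__   read 1 → write #, move L, go to E
E | ##[0]#__   read 0 → write 0, move R, go to E
E | ##0[#]__   read # → write 0, move L, go to A
A | ##[0]0__   read 0 → write #, move R, go to E
E | ###[0]__   read 0 → write 0, move R, go to E
E | ###0[_]_   read _ → write #, move R, go to H
H | ###0#[_]
At halt the head is at cell 5.

5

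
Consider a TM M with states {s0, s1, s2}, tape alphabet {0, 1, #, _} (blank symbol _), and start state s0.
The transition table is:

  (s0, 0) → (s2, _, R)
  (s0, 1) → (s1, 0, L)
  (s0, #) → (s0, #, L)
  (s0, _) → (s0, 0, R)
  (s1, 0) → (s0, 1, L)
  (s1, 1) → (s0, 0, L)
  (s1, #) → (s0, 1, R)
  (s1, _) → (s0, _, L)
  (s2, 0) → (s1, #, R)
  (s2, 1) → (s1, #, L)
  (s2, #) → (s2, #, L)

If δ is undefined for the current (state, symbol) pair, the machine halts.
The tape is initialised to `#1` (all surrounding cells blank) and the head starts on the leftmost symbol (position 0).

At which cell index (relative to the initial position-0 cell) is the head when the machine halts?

-1

state=s0 head=0 tape=_[#]1   (s0,#)→(s0,#,L)
state=s0 head=-1 tape=[_]#1   (s0,_)→(s0,0,R)
state=s0 head=0 tape=0[#]1   (s0,#)→(s0,#,L)
state=s0 head=-1 tape=[0]#1   (s0,0)→(s2,_,R)
state=s2 head=0 tape=_[#]1   (s2,#)→(s2,#,L)
state=s2 head=-1 tape=[_]#1
At halt the head is at cell -1.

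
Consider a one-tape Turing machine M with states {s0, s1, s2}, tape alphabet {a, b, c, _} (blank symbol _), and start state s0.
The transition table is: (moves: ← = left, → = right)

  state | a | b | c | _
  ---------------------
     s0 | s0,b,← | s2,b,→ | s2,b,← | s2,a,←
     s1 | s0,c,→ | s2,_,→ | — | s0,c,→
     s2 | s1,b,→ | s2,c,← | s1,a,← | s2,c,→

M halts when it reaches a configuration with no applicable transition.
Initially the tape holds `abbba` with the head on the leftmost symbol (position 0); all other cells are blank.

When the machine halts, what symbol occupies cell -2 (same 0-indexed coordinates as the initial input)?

s0 | __[a]bbba   read a → write b, move ←, go to s0
s0 | _[_]bbbba   read _ → write a, move ←, go to s2
s2 | [_]abbbba   read _ → write c, move →, go to s2
s2 | c[a]bbbba   read a → write b, move →, go to s1
s1 | cb[b]bbba   read b → write _, move →, go to s2
s2 | cb_[b]bba   read b → write c, move ←, go to s2
s2 | cb[_]cbba   read _ → write c, move →, go to s2
s2 | cbc[c]bba   read c → write a, move ←, go to s1
s1 | cb[c]abba
Cell -2 holds c when M halts.

c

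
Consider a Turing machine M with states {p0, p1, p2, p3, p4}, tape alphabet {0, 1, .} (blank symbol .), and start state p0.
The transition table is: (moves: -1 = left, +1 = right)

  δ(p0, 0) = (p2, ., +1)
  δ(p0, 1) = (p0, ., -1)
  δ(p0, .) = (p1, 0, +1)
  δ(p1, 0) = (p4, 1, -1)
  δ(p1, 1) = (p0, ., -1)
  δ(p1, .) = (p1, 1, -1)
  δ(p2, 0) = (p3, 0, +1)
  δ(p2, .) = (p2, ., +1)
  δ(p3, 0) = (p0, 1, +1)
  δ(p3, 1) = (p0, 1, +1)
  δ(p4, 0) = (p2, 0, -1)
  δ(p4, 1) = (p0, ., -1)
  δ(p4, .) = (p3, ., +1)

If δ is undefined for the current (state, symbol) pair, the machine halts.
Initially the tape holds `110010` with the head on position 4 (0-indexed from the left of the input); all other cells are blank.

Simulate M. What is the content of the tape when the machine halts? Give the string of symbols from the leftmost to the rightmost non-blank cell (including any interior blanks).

110..0

p0 | 1100[1]0.   read 1 → write ., move -1, go to p0
p0 | 110[0].0.   read 0 → write ., move +1, go to p2
p2 | 110.[.]0.   read . → write ., move +1, go to p2
p2 | 110..[0].   read 0 → write 0, move +1, go to p3
p3 | 110..0[.]
The non-blank tape span at halt is 110..0.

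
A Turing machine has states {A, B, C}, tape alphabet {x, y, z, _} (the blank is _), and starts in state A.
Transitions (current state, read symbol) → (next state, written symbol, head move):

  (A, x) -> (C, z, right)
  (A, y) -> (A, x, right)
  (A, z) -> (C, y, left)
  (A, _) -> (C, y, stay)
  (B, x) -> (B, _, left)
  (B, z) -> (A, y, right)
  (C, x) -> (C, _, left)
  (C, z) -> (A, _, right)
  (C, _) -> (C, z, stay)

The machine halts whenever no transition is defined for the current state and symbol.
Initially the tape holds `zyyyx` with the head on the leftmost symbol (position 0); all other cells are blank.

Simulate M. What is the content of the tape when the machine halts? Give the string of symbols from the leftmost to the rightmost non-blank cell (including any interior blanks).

xxxxz_y

state=A head=0 tape=_[z]yyyx__   (A,z)→(C,y,left)
state=C head=-1 tape=[_]yyyyx__   (C,_)→(C,z,stay)
state=C head=-1 tape=[z]yyyyx__   (C,z)→(A,_,right)
state=A head=0 tape=_[y]yyyx__   (A,y)→(A,x,right)
state=A head=1 tape=_x[y]yyx__   (A,y)→(A,x,right)
state=A head=2 tape=_xx[y]yx__   (A,y)→(A,x,right)
state=A head=3 tape=_xxx[y]x__   (A,y)→(A,x,right)
state=A head=4 tape=_xxxx[x]__   (A,x)→(C,z,right)
state=C head=5 tape=_xxxxz[_]_   (C,_)→(C,z,stay)
state=C head=5 tape=_xxxxz[z]_   (C,z)→(A,_,right)
state=A head=6 tape=_xxxxz_[_]   (A,_)→(C,y,stay)
state=C head=6 tape=_xxxxz_[y]
The non-blank tape span at halt is xxxxz_y.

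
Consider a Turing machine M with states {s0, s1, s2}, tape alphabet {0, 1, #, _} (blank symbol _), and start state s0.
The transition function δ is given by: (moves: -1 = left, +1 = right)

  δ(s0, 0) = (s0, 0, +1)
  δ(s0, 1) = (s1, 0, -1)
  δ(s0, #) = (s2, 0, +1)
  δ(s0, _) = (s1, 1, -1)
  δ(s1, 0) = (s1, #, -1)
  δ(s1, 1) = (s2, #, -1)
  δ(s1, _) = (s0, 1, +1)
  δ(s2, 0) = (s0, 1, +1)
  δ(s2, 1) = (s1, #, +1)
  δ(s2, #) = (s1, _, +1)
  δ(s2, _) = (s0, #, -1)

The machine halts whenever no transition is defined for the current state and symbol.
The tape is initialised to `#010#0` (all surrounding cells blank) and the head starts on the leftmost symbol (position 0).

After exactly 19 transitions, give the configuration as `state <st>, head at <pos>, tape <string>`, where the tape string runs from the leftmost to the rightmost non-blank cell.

state s1, head at 7, tape 101010_#1

s0 | [#]010#0___   read # → write 0, move +1, go to s2
s2 | 0[0]10#0___   read 0 → write 1, move +1, go to s0
s0 | 01[1]0#0___   read 1 → write 0, move -1, go to s1
s1 | 0[1]00#0___   read 1 → write #, move -1, go to s2
s2 | [0]#00#0___   read 0 → write 1, move +1, go to s0
s0 | 1[#]00#0___   read # → write 0, move +1, go to s2
s2 | 10[0]0#0___   read 0 → write 1, move +1, go to s0
s0 | 101[0]#0___   read 0 → write 0, move +1, go to s0
s0 | 1010[#]0___   read # → write 0, move +1, go to s2
s2 | 10100[0]___   read 0 → write 1, move +1, go to s0
s0 | 101001[_]__   read _ → write 1, move -1, go to s1
s1 | 10100[1]1__   read 1 → write #, move -1, go to s2
s2 | 1010[0]#1__   read 0 → write 1, move +1, go to s0
s0 | 10101[#]1__   read # → write 0, move +1, go to s2
s2 | 101010[1]__   read 1 → write #, move +1, go to s1
s1 | 101010#[_]_   read _ → write 1, move +1, go to s0
s0 | 101010#1[_]   read _ → write 1, move -1, go to s1
s1 | 101010#[1]1   read 1 → write #, move -1, go to s2
s2 | 101010[#]#1   read # → write _, move +1, go to s1
s1 | 101010_[#]1
After 19 steps: state s1, head at 7, tape 101010_#1.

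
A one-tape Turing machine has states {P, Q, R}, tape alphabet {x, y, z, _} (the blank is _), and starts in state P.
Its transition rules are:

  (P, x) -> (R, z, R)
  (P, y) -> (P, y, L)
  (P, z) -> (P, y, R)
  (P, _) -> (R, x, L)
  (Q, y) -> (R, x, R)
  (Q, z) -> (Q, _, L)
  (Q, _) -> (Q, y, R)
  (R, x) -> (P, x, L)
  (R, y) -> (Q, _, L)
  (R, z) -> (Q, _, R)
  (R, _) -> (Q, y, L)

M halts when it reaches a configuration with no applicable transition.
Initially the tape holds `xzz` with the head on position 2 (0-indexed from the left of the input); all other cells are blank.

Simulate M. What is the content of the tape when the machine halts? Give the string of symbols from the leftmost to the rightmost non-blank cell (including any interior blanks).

P | xz[z]_   read z → write y, move R, go to P
P | xzy[_]   read _ → write x, move L, go to R
R | xz[y]x   read y → write _, move L, go to Q
Q | x[z]_x   read z → write _, move L, go to Q
Q | [x]__x
The non-blank tape span at halt is x__x.

x__x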